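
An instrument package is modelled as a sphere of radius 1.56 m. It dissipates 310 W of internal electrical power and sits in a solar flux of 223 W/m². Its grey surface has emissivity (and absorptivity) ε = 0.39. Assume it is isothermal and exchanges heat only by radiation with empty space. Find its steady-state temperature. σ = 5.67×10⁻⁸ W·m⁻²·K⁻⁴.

T ≈ 195 K

At steady state, absorbed solar power + internal power = radiated power.
Absorbed: α·S·A_cross = 0.39·223·7.645 = 664.9 W (cross-section πr²).
Total input = 664.9 + 310 = 974.9 W.
Radiated: εσ·A_surf·T⁴ with A_surf = 4πr² = 30.58 m².
T⁴ = 974.9/(0.39·5.67×10⁻⁸·30.58) = 1.442×10⁹ K⁴.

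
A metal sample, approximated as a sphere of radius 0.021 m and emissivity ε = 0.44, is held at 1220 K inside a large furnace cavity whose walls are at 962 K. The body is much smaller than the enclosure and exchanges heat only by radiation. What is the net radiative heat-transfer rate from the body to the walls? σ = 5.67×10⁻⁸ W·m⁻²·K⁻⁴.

P_net ≈ 188 W

For a small grey body in a large enclosure: P_net = εσA(T_body⁴ − T_wall⁴).
A = 4πr² = 0.005542 m²; T_body⁴ − T_wall⁴ = 2.215×10¹² − 8.564×10¹¹ = 1.359×10¹² K⁴.
|P_net| = 0.44·5.67×10⁻⁸·0.005542·1.359×10¹².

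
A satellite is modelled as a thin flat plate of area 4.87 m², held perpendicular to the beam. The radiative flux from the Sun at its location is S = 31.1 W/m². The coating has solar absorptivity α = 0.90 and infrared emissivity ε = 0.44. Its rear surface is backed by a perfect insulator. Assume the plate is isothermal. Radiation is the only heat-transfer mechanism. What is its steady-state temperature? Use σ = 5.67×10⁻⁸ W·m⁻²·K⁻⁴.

T ≈ 183 K

At equilibrium, absorbed power = emitted power.
Absorbing cross-section = A = 4.870 m²; emitting surface = A = 4.870 m² (ratio 1).
αS·A_cross = εσ·A_surf·T⁴  ⇒  T⁴ = αS/(ε·1σ).
T⁴ = 0.900·31.1/(0.44·1·5.67×10⁻⁸) = 1.122×10⁹ K⁴.
T = (1.122×10⁹)^(1/4).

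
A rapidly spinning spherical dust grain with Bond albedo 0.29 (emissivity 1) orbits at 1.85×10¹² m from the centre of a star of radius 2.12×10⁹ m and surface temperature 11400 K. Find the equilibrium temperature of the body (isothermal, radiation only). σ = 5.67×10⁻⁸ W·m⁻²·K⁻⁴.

T ≈ 250 K

The star's surface emits σT_*⁴; at distance d the flux is S = σT_*⁴(R_*/d)².
S = 5.67×10⁻⁸·(11400)⁴·(2.12×10⁹/1.85×10¹²)² = 1258 W/m².
For an isothermal sphere T⁴ = (1−a)S/(4σ) = 3.937×10⁹ K⁴.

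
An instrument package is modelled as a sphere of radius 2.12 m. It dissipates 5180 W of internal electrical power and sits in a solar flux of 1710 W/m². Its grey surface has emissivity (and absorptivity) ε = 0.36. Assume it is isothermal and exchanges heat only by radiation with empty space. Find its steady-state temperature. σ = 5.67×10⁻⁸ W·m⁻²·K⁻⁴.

T ≈ 331 K

At steady state, absorbed solar power + internal power = radiated power.
Absorbed: α·S·A_cross = 0.36·1710·14.12 = 8692 W (cross-section πr²).
Total input = 8692 + 5180 = 13870 W.
Radiated: εσ·A_surf·T⁴ with A_surf = 4πr² = 56.48 m².
T⁴ = 13870/(0.36·5.67×10⁻⁸·56.48) = 1.203×10¹⁰ K⁴.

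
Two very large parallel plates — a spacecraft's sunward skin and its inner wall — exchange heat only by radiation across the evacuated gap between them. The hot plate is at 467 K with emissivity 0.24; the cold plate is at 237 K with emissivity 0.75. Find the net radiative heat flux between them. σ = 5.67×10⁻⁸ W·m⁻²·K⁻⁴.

For two infinite grey parallel plates, q = σ(T₁⁴ − T₂⁴)/(1/ε₁ + 1/ε₂ − 1).
T₁⁴ − T₂⁴ = 4.756×10¹⁰ − 3.155×10⁹ = 4.441×10¹⁰ K⁴.
1/ε₁ + 1/ε₂ − 1 = 4.167 + 1.333 − 1 = 4.500.
q = 5.67×10⁻⁸ × 4.441×10¹⁰ / 4.500.

q ≈ 560 W/m²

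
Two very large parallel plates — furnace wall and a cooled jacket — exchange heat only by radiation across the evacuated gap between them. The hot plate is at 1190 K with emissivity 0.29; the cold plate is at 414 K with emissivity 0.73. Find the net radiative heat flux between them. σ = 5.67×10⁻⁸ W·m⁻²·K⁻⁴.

q ≈ 29300 W/m²

For two infinite grey parallel plates, q = σ(T₁⁴ − T₂⁴)/(1/ε₁ + 1/ε₂ − 1).
T₁⁴ − T₂⁴ = 2.005×10¹² − 2.938×10¹⁰ = 1.976×10¹² K⁴.
1/ε₁ + 1/ε₂ − 1 = 3.448 + 1.370 − 1 = 3.818.
q = 5.67×10⁻⁸ × 1.976×10¹² / 3.818.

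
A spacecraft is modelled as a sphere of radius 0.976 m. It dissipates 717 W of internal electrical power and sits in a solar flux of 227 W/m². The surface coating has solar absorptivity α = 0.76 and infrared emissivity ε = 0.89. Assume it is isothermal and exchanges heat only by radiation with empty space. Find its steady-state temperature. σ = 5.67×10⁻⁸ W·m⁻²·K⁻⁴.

At steady state, absorbed solar power + internal power = radiated power.
Absorbed: α·S·A_cross = 0.76·227·2.993 = 516.3 W (cross-section πr²).
Total input = 516.3 + 717 = 1233 W.
Radiated: εσ·A_surf·T⁴ with A_surf = 4πr² = 11.97 m².
T⁴ = 1233/(0.89·5.67×10⁻⁸·11.97) = 2.042×10⁹ K⁴.

T ≈ 213 K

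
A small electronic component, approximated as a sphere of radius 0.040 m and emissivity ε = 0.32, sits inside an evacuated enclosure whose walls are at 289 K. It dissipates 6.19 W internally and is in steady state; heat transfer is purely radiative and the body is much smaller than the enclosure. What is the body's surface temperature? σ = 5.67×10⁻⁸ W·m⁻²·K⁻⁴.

For a small grey body in a large enclosure, net radiated power = εσA(T⁴ − T_w⁴).
Steady state: P = εσA(T⁴ − T_w⁴) with A = 4πr² = 0.02011 m².
T⁴ = P/(εσA) + T_w⁴ = 6.19/(0.32·5.67×10⁻⁸·0.02011) + (289)⁴
    = 1.697×10¹⁰ + 6.976×10⁹ = 2.394×10¹⁰ K⁴.

T ≈ 393 K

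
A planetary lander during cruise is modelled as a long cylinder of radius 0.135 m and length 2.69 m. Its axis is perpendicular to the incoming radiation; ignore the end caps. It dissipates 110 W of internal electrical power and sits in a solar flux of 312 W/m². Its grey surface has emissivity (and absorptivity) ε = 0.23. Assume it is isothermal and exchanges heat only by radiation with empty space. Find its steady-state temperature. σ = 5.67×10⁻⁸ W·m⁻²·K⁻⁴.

At steady state, absorbed solar power + internal power = radiated power.
Absorbed: α·S·A_cross = 0.23·312·0.7263 = 52.12 W (cross-section 2rL).
Total input = 52.12 + 110 = 162.1 W.
Radiated: εσ·A_surf·T⁴ with A_surf = 2πrL = 2.282 m².
T⁴ = 162.1/(0.23·5.67×10⁻⁸·2.282) = 5.448×10⁹ K⁴.

T ≈ 272 K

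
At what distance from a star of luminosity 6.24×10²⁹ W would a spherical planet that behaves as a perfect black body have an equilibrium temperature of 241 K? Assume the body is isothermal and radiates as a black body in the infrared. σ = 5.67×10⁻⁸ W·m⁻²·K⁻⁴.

d ≈ 8.06×10¹² m

For an isothermal black-emitting sphere, (1−a)S·πr² = σ·4πr²·T⁴ ⇒ S = 4σT⁴/(1−a).
S = 4·5.67×10⁻⁸·(241)⁴/1.00 = 765.1 W/m².
Flux falls as S = L/(4πd²), so d = √(L/(4πS)) = √(6.24×10²⁹/(4π·765.1)).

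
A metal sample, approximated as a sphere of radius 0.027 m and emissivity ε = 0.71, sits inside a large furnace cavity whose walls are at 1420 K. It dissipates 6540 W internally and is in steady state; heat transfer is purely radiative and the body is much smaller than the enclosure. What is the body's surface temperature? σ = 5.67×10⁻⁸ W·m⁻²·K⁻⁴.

For a small grey body in a large enclosure, net radiated power = εσA(T⁴ − T_w⁴).
Steady state: P = εσA(T⁴ − T_w⁴) with A = 4πr² = 0.009161 m².
T⁴ = P/(εσA) + T_w⁴ = 6540/(0.71·5.67×10⁻⁸·0.009161) + (1420)⁴
    = 1.773×10¹³ + 4.066×10¹² = 2.180×10¹³ K⁴.

T ≈ 2160 K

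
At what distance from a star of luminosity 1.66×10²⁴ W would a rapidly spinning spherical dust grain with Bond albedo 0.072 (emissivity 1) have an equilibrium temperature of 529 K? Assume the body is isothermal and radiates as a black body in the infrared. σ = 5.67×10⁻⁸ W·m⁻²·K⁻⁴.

d ≈ 2.63×10⁹ m

For an isothermal black-emitting sphere, (1−a)S·πr² = σ·4πr²·T⁴ ⇒ S = 4σT⁴/(1−a).
S = 4·5.67×10⁻⁸·(529)⁴/0.928 = 19140 W/m².
Flux falls as S = L/(4πd²), so d = √(L/(4πS)) = √(1.66×10²⁴/(4π·19140)).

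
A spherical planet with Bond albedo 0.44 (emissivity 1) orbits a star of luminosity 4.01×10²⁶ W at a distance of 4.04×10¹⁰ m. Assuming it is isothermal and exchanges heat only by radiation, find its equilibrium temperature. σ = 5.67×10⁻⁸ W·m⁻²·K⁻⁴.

T ≈ 469 K

First find the stellar flux at distance d: S = L/(4πd²) = 4.01×10²⁶/(4π·(4.04×10¹⁰)²) = 19550 W/m².
For an isothermal sphere, absorbed (1−a)S·πr² = emitted σ·4πr²·T⁴, so T⁴ = (1−a)S/(4σ).
T⁴ = 0.560·19550/(4·5.67×10⁻⁸) = 4.827×10¹⁰ K⁴.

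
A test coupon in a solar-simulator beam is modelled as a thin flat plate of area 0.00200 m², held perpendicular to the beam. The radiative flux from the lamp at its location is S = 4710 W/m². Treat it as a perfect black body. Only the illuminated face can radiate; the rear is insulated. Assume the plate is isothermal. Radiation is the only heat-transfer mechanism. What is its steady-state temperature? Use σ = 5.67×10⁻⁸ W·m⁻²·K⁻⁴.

T ≈ 537 K

At equilibrium, absorbed power = emitted power.
Absorbing cross-section = A = 0.002000 m²; emitting surface = A = 0.002000 m² (ratio 1).
S·A_cross = εσ·A_surf·T⁴  ⇒  T⁴ = S/(1σ).
T⁴ = 1.00·4710/(1·5.67×10⁻⁸) = 8.307×10¹⁰ K⁴.
T = (8.307×10¹⁰)^(1/4).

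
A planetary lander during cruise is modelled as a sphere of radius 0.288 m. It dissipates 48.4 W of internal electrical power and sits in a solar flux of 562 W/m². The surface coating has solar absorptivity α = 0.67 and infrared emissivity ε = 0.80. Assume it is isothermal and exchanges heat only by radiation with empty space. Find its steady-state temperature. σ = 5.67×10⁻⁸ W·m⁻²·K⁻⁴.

T ≈ 236 K

At steady state, absorbed solar power + internal power = radiated power.
Absorbed: α·S·A_cross = 0.67·562·0.2606 = 98.12 W (cross-section πr²).
Total input = 98.12 + 48.4 = 146.5 W.
Radiated: εσ·A_surf·T⁴ with A_surf = 4πr² = 1.042 m².
T⁴ = 146.5/(0.80·5.67×10⁻⁸·1.042) = 3.099×10⁹ K⁴.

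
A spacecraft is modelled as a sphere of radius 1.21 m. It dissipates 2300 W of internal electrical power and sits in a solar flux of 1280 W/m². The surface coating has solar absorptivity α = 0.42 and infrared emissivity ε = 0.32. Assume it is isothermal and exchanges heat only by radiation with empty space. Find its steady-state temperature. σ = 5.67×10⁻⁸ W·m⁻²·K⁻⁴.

T ≈ 346 K

At steady state, absorbed solar power + internal power = radiated power.
Absorbed: α·S·A_cross = 0.42·1280·4.600 = 2473 W (cross-section πr²).
Total input = 2473 + 2300 = 4773 W.
Radiated: εσ·A_surf·T⁴ with A_surf = 4πr² = 18.40 m².
T⁴ = 4773/(0.32·5.67×10⁻⁸·18.40) = 1.430×10¹⁰ K⁴.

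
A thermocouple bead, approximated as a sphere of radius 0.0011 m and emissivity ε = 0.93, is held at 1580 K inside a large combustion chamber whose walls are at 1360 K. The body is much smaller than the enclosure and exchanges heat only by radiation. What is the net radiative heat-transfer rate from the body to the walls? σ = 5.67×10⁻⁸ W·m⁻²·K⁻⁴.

For a small grey body in a large enclosure: P_net = εσA(T_body⁴ − T_wall⁴).
A = 4πr² = 1.521×10⁻⁵ m²; T_body⁴ − T_wall⁴ = 6.232×10¹² − 3.421×10¹² = 2.811×10¹² K⁴.
|P_net| = 0.93·5.67×10⁻⁸·1.521×10⁻⁵·2.811×10¹².

P_net ≈ 2.25 W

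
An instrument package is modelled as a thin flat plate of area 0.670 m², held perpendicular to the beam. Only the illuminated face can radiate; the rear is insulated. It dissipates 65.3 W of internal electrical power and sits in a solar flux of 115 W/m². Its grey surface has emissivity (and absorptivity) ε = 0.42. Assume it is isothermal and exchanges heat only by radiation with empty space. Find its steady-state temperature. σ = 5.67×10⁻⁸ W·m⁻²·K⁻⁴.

T ≈ 280 K

At steady state, absorbed solar power + internal power = radiated power.
Absorbed: α·S·A_cross = 0.42·115·0.6700 = 32.36 W (cross-section A).
Total input = 32.36 + 65.3 = 97.66 W.
Radiated: εσ·A_surf·T⁴ with A_surf = A = 0.6700 m².
T⁴ = 97.66/(0.42·5.67×10⁻⁸·0.6700) = 6.121×10⁹ K⁴.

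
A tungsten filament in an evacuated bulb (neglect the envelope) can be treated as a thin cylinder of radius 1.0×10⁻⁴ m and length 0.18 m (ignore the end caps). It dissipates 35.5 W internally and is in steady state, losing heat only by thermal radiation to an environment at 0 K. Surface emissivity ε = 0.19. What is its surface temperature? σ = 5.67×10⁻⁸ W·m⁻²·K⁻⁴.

Steady state: internal power = radiated power, P = εσA T⁴.
Radiating area A = 2πrL = 1.131×10⁻⁴ m².
T⁴ = P/(εσA) = 35.5/(0.19·5.67×10⁻⁸·1.131×10⁻⁴) = 2.914×10¹³ K⁴.
T = (2.914×10¹³)^(1/4).

T ≈ 2320 K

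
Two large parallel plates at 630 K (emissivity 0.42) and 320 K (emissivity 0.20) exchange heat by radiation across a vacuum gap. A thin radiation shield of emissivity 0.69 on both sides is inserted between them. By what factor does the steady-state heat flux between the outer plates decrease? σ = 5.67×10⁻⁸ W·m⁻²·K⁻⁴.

Without shield: q₀ = σΔ(T⁴)/(1/ε₁+1/ε₂−1) with denominator 6.381.
With shield the two gaps are in series; the resistances add: (1/ε₁+1/ε_s−1)+(1/ε_s+1/ε₂−1) = 2.830+5.449 = 8.280.
Heat-flux ratio q₀/q = 8.280/6.381.

factor ≈ 1.30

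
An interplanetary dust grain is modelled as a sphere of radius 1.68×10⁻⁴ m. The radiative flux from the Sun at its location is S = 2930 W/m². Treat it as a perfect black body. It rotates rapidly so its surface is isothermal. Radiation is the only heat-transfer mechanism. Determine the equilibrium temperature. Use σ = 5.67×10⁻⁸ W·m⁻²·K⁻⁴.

T ≈ 337 K

At equilibrium, absorbed power = emitted power.
Absorbing cross-section = πr² = 8.867×10⁻⁸ m²; emitting surface = 4πr² = 3.547×10⁻⁷ m² (ratio 4).
S·A_cross = εσ·A_surf·T⁴  ⇒  T⁴ = S/(4σ).
T⁴ = 1.00·2930/(4·5.67×10⁻⁸) = 1.292×10¹⁰ K⁴.
T = (1.292×10¹⁰)^(1/4).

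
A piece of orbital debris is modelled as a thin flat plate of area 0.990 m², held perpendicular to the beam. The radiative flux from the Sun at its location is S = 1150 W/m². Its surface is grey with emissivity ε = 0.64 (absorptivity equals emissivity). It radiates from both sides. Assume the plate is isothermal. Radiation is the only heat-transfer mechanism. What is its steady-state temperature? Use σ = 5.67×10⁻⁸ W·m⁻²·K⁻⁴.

At equilibrium, absorbed power = emitted power.
Absorbing cross-section = A = 0.9900 m²; emitting surface = 2A = 1.980 m² (ratio 2).
εS·A_cross = εσ·A_surf·T⁴  ⇒  T⁴ = S/(2σ)   (ε cancels).
T⁴ = 1150/(2·5.67×10⁻⁸) = 1.014×10¹⁰ K⁴.
T = (1.014×10¹⁰)^(1/4).

T ≈ 317 K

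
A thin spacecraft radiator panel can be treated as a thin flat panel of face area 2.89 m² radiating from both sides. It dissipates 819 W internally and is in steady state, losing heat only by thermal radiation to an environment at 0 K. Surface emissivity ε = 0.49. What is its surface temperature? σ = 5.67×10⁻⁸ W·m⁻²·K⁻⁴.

T ≈ 267 K

Steady state: internal power = radiated power, P = εσA T⁴.
Radiating area A = 2·2.89 = 5.780 m².
T⁴ = P/(εσA) = 819/(0.49·5.67×10⁻⁸·5.780) = 5.100×10⁹ K⁴.
T = (5.100×10⁹)^(1/4).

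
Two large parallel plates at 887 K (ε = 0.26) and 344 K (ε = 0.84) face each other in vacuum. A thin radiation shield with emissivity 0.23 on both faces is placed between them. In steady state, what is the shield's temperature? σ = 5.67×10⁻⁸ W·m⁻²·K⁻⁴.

T_s ≈ 706 K

In steady state the net flux on the hot side equals that on the cold side.
σ(T₁⁴−T_s⁴)/D₁ = σ(T_s⁴−T₂⁴)/D₂, with D₁ = 1/ε₁+1/ε_s−1 = 7.194, D₂ = 1/ε_s+1/ε₂−1 = 4.538.
Solve for T_s⁴: T_s⁴ = (D₂·T₁⁴ + D₁·T₂⁴)/(D₁+D₂) = 2.480×10¹¹ K⁴.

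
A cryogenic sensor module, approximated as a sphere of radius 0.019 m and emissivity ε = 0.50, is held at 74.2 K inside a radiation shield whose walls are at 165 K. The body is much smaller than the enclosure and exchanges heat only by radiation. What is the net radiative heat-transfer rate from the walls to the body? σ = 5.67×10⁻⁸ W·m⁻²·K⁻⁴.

For a small grey body in a large enclosure: P_net = εσA(T_body⁴ − T_wall⁴).
A = 4πr² = 0.004536 m²; T_body⁴ − T_wall⁴ = 3.031×10⁷ − 7.412×10⁸ = -7.109×10⁸ K⁴.
|P_net| = 0.50·5.67×10⁻⁸·0.004536·7.109×10⁸.

P_net ≈ 0.0914 W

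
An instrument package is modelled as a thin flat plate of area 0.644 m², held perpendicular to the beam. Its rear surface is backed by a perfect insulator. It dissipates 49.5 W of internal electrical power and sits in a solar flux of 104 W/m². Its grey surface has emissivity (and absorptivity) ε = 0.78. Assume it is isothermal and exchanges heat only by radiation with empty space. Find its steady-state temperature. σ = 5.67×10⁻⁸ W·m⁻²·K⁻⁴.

T ≈ 244 K

At steady state, absorbed solar power + internal power = radiated power.
Absorbed: α·S·A_cross = 0.78·104·0.6440 = 52.24 W (cross-section A).
Total input = 52.24 + 49.5 = 101.7 W.
Radiated: εσ·A_surf·T⁴ with A_surf = A = 0.6440 m².
T⁴ = 101.7/(0.78·5.67×10⁻⁸·0.6440) = 3.572×10⁹ K⁴.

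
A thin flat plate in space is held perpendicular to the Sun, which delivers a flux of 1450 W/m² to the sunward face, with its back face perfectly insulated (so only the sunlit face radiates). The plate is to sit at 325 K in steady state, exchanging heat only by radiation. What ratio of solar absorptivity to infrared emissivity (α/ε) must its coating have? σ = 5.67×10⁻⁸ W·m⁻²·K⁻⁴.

Balance: αS·A = εσ·1A·T⁴ ⇒ α/ε = σT⁴/S.
α/ε = 5.67×10⁻⁸·(325)⁴/1450 = 5.67×10⁻⁸·1.116×10¹⁰/1450.

α/ε ≈ 0.436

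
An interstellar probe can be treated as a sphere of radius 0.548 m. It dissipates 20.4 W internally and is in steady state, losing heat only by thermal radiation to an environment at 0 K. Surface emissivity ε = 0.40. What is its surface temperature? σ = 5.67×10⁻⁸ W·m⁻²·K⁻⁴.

Steady state: internal power = radiated power, P = εσA T⁴.
Radiating area A = 4πr² = 3.774 m².
T⁴ = P/(εσA) = 20.4/(0.40·5.67×10⁻⁸·3.774) = 2.384×10⁸ K⁴.
T = (2.384×10⁸)^(1/4).

T ≈ 124 K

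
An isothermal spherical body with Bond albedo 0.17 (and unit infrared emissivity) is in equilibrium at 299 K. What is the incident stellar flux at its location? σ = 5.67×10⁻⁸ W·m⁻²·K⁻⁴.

S ≈ 2180 W/m²

(1−a)S·πr² = σ·4πr²·T⁴ ⇒ S = 4σT⁴/(1−a).
S = 4·5.67×10⁻⁸·7.993×10⁹/0.830.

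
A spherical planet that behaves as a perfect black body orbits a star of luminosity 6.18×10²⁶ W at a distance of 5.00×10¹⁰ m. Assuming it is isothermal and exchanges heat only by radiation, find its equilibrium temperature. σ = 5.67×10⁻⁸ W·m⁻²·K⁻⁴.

First find the stellar flux at distance d: S = L/(4πd²) = 6.18×10²⁶/(4π·(5.00×10¹⁰)²) = 19670 W/m².
For an isothermal sphere, absorbed (1−a)S·πr² = emitted σ·4πr²·T⁴, so T⁴ = (1−a)S/(4σ).
T⁴ = 1.00·19670/(4·5.67×10⁻⁸) = 8.674×10¹⁰ K⁴.

T ≈ 543 K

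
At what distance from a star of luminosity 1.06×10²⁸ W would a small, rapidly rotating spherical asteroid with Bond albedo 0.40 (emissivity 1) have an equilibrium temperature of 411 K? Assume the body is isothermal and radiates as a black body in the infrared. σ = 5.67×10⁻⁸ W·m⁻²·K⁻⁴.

d ≈ 2.80×10¹¹ m

For an isothermal black-emitting sphere, (1−a)S·πr² = σ·4πr²·T⁴ ⇒ S = 4σT⁴/(1−a).
S = 4·5.67×10⁻⁸·(411)⁴/0.600 = 10790 W/m².
Flux falls as S = L/(4πd²), so d = √(L/(4πS)) = √(1.06×10²⁸/(4π·10790)).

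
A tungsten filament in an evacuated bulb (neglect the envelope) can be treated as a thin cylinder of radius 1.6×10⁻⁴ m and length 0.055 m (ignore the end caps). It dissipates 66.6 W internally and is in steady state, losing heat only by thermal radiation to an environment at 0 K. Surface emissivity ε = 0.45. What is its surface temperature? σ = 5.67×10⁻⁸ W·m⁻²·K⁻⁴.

Steady state: internal power = radiated power, P = εσA T⁴.
Radiating area A = 2πrL = 5.529×10⁻⁵ m².
T⁴ = P/(εσA) = 66.6/(0.45·5.67×10⁻⁸·5.529×10⁻⁵) = 4.721×10¹³ K⁴.
T = (4.721×10¹³)^(1/4).

T ≈ 2620 K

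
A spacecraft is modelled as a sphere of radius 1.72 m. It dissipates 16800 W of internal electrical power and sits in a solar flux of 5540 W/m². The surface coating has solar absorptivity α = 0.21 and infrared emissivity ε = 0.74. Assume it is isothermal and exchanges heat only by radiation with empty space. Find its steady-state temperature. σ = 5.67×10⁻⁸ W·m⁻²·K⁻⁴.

T ≈ 365 K

At steady state, absorbed solar power + internal power = radiated power.
Absorbed: α·S·A_cross = 0.21·5540·9.294 = 10810 W (cross-section πr²).
Total input = 10810 + 16800 = 27610 W.
Radiated: εσ·A_surf·T⁴ with A_surf = 4πr² = 37.18 m².
T⁴ = 27610/(0.74·5.67×10⁻⁸·37.18) = 1.770×10¹⁰ K⁴.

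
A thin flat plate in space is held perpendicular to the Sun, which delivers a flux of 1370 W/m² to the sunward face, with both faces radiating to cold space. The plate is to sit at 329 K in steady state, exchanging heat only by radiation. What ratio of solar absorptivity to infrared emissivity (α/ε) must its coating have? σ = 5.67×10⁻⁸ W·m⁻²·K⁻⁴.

Balance: αS·A = εσ·2A·T⁴ ⇒ α/ε = 2σT⁴/S.
α/ε = 2·5.67×10⁻⁸·(329)⁴/1370 = 2·5.67×10⁻⁸·1.172×10¹⁰/1370.

α/ε ≈ 0.970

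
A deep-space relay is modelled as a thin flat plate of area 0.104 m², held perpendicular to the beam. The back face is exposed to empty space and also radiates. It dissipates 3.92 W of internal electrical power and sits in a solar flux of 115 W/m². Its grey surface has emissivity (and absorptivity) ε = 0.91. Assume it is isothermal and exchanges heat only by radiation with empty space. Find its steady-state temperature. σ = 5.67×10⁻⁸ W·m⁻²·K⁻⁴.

At steady state, absorbed solar power + internal power = radiated power.
Absorbed: α·S·A_cross = 0.91·115·0.1040 = 10.88 W (cross-section A).
Total input = 10.88 + 3.92 = 14.80 W.
Radiated: εσ·A_surf·T⁴ with A_surf = 2A = 0.2080 m².
T⁴ = 14.80/(0.91·5.67×10⁻⁸·0.2080) = 1.379×10⁹ K⁴.

T ≈ 193 K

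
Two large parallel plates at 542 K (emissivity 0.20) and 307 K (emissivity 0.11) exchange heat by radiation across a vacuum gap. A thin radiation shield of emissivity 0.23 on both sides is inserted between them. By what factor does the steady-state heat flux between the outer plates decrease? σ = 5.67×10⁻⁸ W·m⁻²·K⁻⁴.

factor ≈ 1.59

Without shield: q₀ = σΔ(T⁴)/(1/ε₁+1/ε₂−1) with denominator 13.09.
With shield the two gaps are in series; the resistances add: (1/ε₁+1/ε_s−1)+(1/ε_s+1/ε₂−1) = 8.348+12.44 = 20.79.
Heat-flux ratio q₀/q = 20.79/13.09.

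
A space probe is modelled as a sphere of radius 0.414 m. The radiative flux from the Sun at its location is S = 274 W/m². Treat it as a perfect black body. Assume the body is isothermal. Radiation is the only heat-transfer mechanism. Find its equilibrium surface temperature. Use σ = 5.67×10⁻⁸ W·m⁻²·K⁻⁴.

T ≈ 186 K

At equilibrium, absorbed power = emitted power.
Absorbing cross-section = πr² = 0.5385 m²; emitting surface = 4πr² = 2.154 m² (ratio 4).
S·A_cross = εσ·A_surf·T⁴  ⇒  T⁴ = S/(4σ).
T⁴ = 1.00·274/(4·5.67×10⁻⁸) = 1.208×10⁹ K⁴.
T = (1.208×10⁹)^(1/4).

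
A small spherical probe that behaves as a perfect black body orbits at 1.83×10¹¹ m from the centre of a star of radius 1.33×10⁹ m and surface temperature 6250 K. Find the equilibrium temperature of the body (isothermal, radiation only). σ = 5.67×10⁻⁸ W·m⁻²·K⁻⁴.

T ≈ 377 K

The star's surface emits σT_*⁴; at distance d the flux is S = σT_*⁴(R_*/d)².
S = 5.67×10⁻⁸·(6250)⁴·(1.33×10⁹/1.83×10¹¹)² = 4570 W/m².
For an isothermal sphere T⁴ = (1−a)S/(4σ) = 2.015×10¹⁰ K⁴.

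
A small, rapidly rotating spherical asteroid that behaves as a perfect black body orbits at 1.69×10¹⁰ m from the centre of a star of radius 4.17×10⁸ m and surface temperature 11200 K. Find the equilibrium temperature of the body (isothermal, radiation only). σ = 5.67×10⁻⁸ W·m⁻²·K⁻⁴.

The star's surface emits σT_*⁴; at distance d the flux is S = σT_*⁴(R_*/d)².
S = 5.67×10⁻⁸·(11200)⁴·(4.17×10⁸/1.69×10¹⁰)² = 5.432×10⁵ W/m².
For an isothermal sphere T⁴ = (1−a)S/(4σ) = 2.395×10¹² K⁴.

T ≈ 1240 K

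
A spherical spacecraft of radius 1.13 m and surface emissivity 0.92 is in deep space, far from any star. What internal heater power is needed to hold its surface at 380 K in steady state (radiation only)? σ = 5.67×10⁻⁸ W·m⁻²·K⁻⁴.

P = εσ·4πr²·T⁴.
4πr² = 16.05 m²; T⁴ = 2.085×10¹⁰ K⁴.
P = 0.92·5.67×10⁻⁸·16.05·2.085×10¹⁰.

P ≈ 17500 W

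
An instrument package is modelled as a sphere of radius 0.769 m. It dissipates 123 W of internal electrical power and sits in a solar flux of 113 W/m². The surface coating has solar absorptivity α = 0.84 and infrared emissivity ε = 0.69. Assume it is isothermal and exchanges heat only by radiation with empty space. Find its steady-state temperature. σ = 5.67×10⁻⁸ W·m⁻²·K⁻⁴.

T ≈ 179 K

At steady state, absorbed solar power + internal power = radiated power.
Absorbed: α·S·A_cross = 0.84·113·1.858 = 176.3 W (cross-section πr²).
Total input = 176.3 + 123 = 299.3 W.
Radiated: εσ·A_surf·T⁴ with A_surf = 4πr² = 7.431 m².
T⁴ = 299.3/(0.69·5.67×10⁻⁸·7.431) = 1.030×10⁹ K⁴.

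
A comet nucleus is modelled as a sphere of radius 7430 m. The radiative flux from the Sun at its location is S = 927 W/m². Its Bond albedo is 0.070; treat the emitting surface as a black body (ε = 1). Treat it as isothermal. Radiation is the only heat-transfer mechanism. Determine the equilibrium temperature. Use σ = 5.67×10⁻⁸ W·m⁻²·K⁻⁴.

T ≈ 248 K

At equilibrium, absorbed power = emitted power.
Absorbing cross-section = πr² = 1.734×10⁸ m²; emitting surface = 4πr² = 6.937×10⁸ m² (ratio 4).
(1−a)S·A_cross = εσ·A_surf·T⁴  ⇒  T⁴ = (1−a)S/(4σ).
T⁴ = 0.930·927/(4·5.67×10⁻⁸) = 3.801×10⁹ K⁴.
T = (3.801×10⁹)^(1/4).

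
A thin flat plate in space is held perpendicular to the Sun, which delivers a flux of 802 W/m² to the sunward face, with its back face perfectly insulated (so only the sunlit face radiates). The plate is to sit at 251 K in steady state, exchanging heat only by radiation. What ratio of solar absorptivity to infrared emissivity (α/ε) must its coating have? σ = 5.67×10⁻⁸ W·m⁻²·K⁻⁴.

α/ε ≈ 0.281

Balance: αS·A = εσ·1A·T⁴ ⇒ α/ε = σT⁴/S.
α/ε = 5.67×10⁻⁸·(251)⁴/802 = 5.67×10⁻⁸·3.969×10⁹/802.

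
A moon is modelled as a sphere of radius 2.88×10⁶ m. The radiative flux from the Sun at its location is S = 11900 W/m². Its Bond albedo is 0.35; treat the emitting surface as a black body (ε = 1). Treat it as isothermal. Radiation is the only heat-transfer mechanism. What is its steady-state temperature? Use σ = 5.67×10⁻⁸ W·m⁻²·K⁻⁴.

T ≈ 430 K

At equilibrium, absorbed power = emitted power.
Absorbing cross-section = πr² = 2.606×10¹³ m²; emitting surface = 4πr² = 1.042×10¹⁴ m² (ratio 4).
(1−a)S·A_cross = εσ·A_surf·T⁴  ⇒  T⁴ = (1−a)S/(4σ).
T⁴ = 0.650·11900/(4·5.67×10⁻⁸) = 3.410×10¹⁰ K⁴.
T = (3.410×10¹⁰)^(1/4).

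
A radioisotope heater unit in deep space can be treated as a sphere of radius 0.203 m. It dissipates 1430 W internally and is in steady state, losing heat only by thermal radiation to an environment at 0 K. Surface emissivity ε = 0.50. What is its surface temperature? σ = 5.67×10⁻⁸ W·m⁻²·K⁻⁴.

Steady state: internal power = radiated power, P = εσA T⁴.
Radiating area A = 4πr² = 0.5178 m².
T⁴ = P/(εσA) = 1430/(0.50·5.67×10⁻⁸·0.5178) = 9.740×10¹⁰ K⁴.
T = (9.740×10¹⁰)^(1/4).

T ≈ 559 K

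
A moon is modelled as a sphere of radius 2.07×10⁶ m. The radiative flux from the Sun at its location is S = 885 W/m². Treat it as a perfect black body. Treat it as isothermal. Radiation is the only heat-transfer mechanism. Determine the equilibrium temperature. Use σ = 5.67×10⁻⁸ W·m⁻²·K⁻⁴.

At equilibrium, absorbed power = emitted power.
Absorbing cross-section = πr² = 1.346×10¹³ m²; emitting surface = 4πr² = 5.385×10¹³ m² (ratio 4).
S·A_cross = εσ·A_surf·T⁴  ⇒  T⁴ = S/(4σ).
T⁴ = 1.00·885/(4·5.67×10⁻⁸) = 3.902×10⁹ K⁴.
T = (3.902×10⁹)^(1/4).

T ≈ 250 K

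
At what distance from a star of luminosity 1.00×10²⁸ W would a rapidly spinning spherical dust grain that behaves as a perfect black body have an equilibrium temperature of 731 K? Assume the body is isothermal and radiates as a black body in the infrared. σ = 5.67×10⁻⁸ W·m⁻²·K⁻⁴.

d ≈ 1.11×10¹¹ m

For an isothermal black-emitting sphere, (1−a)S·πr² = σ·4πr²·T⁴ ⇒ S = 4σT⁴/(1−a).
S = 4·5.67×10⁻⁸·(731)⁴/1.00 = 64760 W/m².
Flux falls as S = L/(4πd²), so d = √(L/(4πS)) = √(1.00×10²⁸/(4π·64760)).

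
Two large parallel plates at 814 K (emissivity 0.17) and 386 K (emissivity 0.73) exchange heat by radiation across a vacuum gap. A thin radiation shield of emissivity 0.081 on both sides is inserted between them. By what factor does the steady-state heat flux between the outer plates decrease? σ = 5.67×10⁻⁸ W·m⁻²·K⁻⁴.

Without shield: q₀ = σΔ(T⁴)/(1/ε₁+1/ε₂−1) with denominator 6.252.
With shield the two gaps are in series; the resistances add: (1/ε₁+1/ε_s−1)+(1/ε_s+1/ε₂−1) = 17.23+12.72 = 29.94.
Heat-flux ratio q₀/q = 29.94/6.252.

factor ≈ 4.79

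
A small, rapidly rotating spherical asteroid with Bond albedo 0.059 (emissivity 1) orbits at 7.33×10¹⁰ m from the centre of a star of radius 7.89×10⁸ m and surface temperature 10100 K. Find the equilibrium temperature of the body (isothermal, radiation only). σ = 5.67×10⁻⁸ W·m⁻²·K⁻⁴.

The star's surface emits σT_*⁴; at distance d the flux is S = σT_*⁴(R_*/d)².
S = 5.67×10⁻⁸·(10100)⁴·(7.89×10⁸/7.33×10¹⁰)² = 68360 W/m².
For an isothermal sphere T⁴ = (1−a)S/(4σ) = 2.836×10¹¹ K⁴.

T ≈ 730 K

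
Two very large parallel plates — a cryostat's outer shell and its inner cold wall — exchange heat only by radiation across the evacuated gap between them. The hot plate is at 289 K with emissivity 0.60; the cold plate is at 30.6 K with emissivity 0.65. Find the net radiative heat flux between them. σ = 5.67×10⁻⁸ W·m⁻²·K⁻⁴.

For two infinite grey parallel plates, q = σ(T₁⁴ − T₂⁴)/(1/ε₁ + 1/ε₂ − 1).
T₁⁴ − T₂⁴ = 6.976×10⁹ − 8.768×10⁵ = 6.975×10⁹ K⁴.
1/ε₁ + 1/ε₂ − 1 = 1.667 + 1.538 − 1 = 2.205.
q = 5.67×10⁻⁸ × 6.975×10⁹ / 2.205.

q ≈ 179 W/m²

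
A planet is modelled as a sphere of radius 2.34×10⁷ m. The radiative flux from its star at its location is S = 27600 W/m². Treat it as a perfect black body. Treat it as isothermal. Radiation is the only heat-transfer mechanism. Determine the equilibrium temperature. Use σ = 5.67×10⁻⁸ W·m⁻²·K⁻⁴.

T ≈ 591 K

At equilibrium, absorbed power = emitted power.
Absorbing cross-section = πr² = 1.720×10¹⁵ m²; emitting surface = 4πr² = 6.881×10¹⁵ m² (ratio 4).
S·A_cross = εσ·A_surf·T⁴  ⇒  T⁴ = S/(4σ).
T⁴ = 1.00·27600/(4·5.67×10⁻⁸) = 1.217×10¹¹ K⁴.
T = (1.217×10¹¹)^(1/4).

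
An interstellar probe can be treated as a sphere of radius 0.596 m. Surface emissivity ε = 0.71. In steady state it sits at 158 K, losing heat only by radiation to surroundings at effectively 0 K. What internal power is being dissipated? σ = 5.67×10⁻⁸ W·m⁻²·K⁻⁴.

Steady state: P = εσA T⁴.
A = 4πr² = 4.464 m²; T⁴ = (158)⁴ = 6.232×10⁸ K⁴.
P = 0.71 × 5.67×10⁻⁸ × 4.464 × 6.232×10⁸.

P ≈ 112 W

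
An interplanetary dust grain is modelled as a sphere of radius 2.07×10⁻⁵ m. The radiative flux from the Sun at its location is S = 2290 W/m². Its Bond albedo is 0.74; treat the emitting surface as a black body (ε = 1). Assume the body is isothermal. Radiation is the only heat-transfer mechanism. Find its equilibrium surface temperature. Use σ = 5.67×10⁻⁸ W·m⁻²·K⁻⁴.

T ≈ 226 K

At equilibrium, absorbed power = emitted power.
Absorbing cross-section = πr² = 1.346×10⁻⁹ m²; emitting surface = 4πr² = 5.385×10⁻⁹ m² (ratio 4).
(1−a)S·A_cross = εσ·A_surf·T⁴  ⇒  T⁴ = (1−a)S/(4σ).
T⁴ = 0.260·2290/(4·5.67×10⁻⁸) = 2.625×10⁹ K⁴.
T = (2.625×10⁹)^(1/4).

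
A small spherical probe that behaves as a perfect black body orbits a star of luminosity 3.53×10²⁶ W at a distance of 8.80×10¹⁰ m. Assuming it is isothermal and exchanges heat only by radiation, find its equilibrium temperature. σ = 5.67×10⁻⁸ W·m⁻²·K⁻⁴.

T ≈ 356 K

First find the stellar flux at distance d: S = L/(4πd²) = 3.53×10²⁶/(4π·(8.80×10¹⁰)²) = 3627 W/m².
For an isothermal sphere, absorbed (1−a)S·πr² = emitted σ·4πr²·T⁴, so T⁴ = (1−a)S/(4σ).
T⁴ = 1.00·3627/(4·5.67×10⁻⁸) = 1.599×10¹⁰ K⁴.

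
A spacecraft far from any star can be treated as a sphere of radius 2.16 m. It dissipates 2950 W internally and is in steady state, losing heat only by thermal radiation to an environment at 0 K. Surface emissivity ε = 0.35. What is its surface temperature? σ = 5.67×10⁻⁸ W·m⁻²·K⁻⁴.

Steady state: internal power = radiated power, P = εσA T⁴.
Radiating area A = 4πr² = 58.63 m².
T⁴ = P/(εσA) = 2950/(0.35·5.67×10⁻⁸·58.63) = 2.535×10⁹ K⁴.
T = (2.535×10⁹)^(1/4).

T ≈ 224 K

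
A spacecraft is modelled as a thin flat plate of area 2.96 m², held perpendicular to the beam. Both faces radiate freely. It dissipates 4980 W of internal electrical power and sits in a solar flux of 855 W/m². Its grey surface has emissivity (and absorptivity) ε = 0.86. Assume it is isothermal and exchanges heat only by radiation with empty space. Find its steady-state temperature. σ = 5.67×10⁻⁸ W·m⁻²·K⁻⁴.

T ≈ 397 K

At steady state, absorbed solar power + internal power = radiated power.
Absorbed: α·S·A_cross = 0.86·855·2.960 = 2176 W (cross-section A).
Total input = 2176 + 4980 = 7156 W.
Radiated: εσ·A_surf·T⁴ with A_surf = 2A = 5.920 m².
T⁴ = 7156/(0.86·5.67×10⁻⁸·5.920) = 2.479×10¹⁰ K⁴.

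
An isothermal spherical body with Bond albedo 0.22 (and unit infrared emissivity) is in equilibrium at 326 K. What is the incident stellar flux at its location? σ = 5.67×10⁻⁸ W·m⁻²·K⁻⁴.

S ≈ 3280 W/m²

(1−a)S·πr² = σ·4πr²·T⁴ ⇒ S = 4σT⁴/(1−a).
S = 4·5.67×10⁻⁸·1.129×10¹⁰/0.780.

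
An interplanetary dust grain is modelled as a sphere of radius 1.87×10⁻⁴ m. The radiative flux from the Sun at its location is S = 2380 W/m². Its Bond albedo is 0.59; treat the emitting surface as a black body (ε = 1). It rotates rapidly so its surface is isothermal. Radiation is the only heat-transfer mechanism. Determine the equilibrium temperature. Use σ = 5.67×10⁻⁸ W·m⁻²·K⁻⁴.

At equilibrium, absorbed power = emitted power.
Absorbing cross-section = πr² = 1.099×10⁻⁷ m²; emitting surface = 4πr² = 4.394×10⁻⁷ m² (ratio 4).
(1−a)S·A_cross = εσ·A_surf·T⁴  ⇒  T⁴ = (1−a)S/(4σ).
T⁴ = 0.410·2380/(4·5.67×10⁻⁸) = 4.302×10⁹ K⁴.
T = (4.302×10⁹)^(1/4).

T ≈ 256 K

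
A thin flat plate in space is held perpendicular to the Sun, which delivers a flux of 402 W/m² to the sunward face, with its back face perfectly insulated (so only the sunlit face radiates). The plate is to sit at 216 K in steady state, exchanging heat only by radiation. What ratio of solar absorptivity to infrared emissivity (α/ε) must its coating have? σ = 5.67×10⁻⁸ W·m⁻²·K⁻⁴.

Balance: αS·A = εσ·1A·T⁴ ⇒ α/ε = σT⁴/S.
α/ε = 5.67×10⁻⁸·(216)⁴/402 = 5.67×10⁻⁸·2.177×10⁹/402.

α/ε ≈ 0.307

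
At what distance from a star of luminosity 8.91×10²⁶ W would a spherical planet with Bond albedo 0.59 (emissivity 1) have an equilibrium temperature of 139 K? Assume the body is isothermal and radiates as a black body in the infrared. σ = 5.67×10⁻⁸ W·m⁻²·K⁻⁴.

d ≈ 5.86×10¹¹ m

For an isothermal black-emitting sphere, (1−a)S·πr² = σ·4πr²·T⁴ ⇒ S = 4σT⁴/(1−a).
S = 4·5.67×10⁻⁸·(139)⁴/0.410 = 206.5 W/m².
Flux falls as S = L/(4πd²), so d = √(L/(4πS)) = √(8.91×10²⁶/(4π·206.5)).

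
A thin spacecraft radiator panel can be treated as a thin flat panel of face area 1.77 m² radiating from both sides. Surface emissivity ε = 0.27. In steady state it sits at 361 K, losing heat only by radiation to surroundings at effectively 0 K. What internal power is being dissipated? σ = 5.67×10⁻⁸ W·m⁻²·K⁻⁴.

Steady state: P = εσA T⁴.
A = 2·1.77 = 3.540 m²; T⁴ = (361)⁴ = 1.698×10¹⁰ K⁴.
P = 0.27 × 5.67×10⁻⁸ × 3.540 × 1.698×10¹⁰.

P ≈ 920 W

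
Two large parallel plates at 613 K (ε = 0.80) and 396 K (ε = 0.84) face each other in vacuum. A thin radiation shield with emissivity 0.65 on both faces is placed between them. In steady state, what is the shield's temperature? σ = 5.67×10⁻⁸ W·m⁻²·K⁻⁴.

T_s ≈ 535 K

In steady state the net flux on the hot side equals that on the cold side.
σ(T₁⁴−T_s⁴)/D₁ = σ(T_s⁴−T₂⁴)/D₂, with D₁ = 1/ε₁+1/ε_s−1 = 1.788, D₂ = 1/ε_s+1/ε₂−1 = 1.729.
Solve for T_s⁴: T_s⁴ = (D₂·T₁⁴ + D₁·T₂⁴)/(D₁+D₂) = 8.191×10¹⁰ K⁴.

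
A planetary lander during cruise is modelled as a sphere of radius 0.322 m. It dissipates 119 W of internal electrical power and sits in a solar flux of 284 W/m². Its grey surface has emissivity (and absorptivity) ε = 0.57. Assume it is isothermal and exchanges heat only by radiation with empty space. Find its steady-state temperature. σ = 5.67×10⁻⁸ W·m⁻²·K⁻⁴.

T ≈ 253 K

At steady state, absorbed solar power + internal power = radiated power.
Absorbed: α·S·A_cross = 0.57·284·0.3257 = 52.73 W (cross-section πr²).
Total input = 52.73 + 119 = 171.7 W.
Radiated: εσ·A_surf·T⁴ with A_surf = 4πr² = 1.303 m².
T⁴ = 171.7/(0.57·5.67×10⁻⁸·1.303) = 4.078×10⁹ K⁴.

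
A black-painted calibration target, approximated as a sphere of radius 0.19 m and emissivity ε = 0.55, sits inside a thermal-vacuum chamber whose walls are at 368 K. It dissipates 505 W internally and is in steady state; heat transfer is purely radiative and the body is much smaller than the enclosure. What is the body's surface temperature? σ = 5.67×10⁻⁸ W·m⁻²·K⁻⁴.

T ≈ 482 K

For a small grey body in a large enclosure, net radiated power = εσA(T⁴ − T_w⁴).
Steady state: P = εσA(T⁴ − T_w⁴) with A = 4πr² = 0.4536 m².
T⁴ = P/(εσA) + T_w⁴ = 505/(0.55·5.67×10⁻⁸·0.4536) + (368)⁴
    = 3.570×10¹⁰ + 1.834×10¹⁰ = 5.404×10¹⁰ K⁴.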